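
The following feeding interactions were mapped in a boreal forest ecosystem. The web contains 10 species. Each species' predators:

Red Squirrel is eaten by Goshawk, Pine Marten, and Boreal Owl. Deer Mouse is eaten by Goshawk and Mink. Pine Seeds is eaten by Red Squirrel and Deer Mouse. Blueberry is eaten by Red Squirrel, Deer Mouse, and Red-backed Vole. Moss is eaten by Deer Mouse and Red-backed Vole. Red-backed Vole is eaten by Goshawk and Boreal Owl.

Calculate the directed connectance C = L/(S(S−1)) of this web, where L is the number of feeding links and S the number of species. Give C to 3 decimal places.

C = 0.156

The web has S = 10 species and L = 14 feeding links.
C = L / (S(S−1)) = 14 / 90 = 0.1556 ≈ 0.156.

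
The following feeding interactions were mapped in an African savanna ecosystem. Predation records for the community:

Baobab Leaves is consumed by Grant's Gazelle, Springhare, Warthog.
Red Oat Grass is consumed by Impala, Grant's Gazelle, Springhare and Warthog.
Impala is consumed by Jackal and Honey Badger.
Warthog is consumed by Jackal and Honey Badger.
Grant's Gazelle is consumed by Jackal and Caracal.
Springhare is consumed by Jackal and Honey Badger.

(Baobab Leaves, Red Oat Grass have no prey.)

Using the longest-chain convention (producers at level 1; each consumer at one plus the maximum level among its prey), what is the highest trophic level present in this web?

3

Producers (level 1): Baobab Leaves, Red Oat Grass.
Baobab Leaves → Grant's Gazelle → Caracal gives Caracal level 3.
No species has a prey at level 3, so no species reaches level 4.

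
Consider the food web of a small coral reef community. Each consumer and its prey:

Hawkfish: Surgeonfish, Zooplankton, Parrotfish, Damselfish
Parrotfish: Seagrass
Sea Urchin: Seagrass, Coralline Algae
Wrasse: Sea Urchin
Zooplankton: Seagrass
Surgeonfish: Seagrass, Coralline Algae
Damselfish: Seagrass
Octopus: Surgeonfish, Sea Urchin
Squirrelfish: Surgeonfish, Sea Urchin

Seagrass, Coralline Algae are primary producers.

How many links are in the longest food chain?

2 links

One longest chain: Seagrass → Surgeonfish → Octopus.
It has 3 species and 2 links.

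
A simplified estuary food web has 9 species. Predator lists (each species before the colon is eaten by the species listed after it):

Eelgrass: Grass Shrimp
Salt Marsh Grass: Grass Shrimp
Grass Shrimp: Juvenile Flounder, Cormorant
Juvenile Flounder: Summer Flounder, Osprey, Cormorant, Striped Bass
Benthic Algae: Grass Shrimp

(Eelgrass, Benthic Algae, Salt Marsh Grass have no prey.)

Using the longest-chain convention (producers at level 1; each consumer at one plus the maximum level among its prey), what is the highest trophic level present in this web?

4

Producers (level 1): Eelgrass, Benthic Algae, Salt Marsh Grass.
Eelgrass → Grass Shrimp → Juvenile Flounder → Summer Flounder gives Summer Flounder level 4.
No species has a prey at level 4, so no species reaches level 5.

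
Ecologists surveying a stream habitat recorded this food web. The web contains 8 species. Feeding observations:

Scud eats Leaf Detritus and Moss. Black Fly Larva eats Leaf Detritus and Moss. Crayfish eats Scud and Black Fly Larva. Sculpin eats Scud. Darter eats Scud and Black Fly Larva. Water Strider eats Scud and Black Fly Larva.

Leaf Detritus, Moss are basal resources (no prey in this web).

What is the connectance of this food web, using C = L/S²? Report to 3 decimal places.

The web has S = 8 species and L = 11 feeding links.
C = L / S² = 11 / 64 = 0.1719 ≈ 0.172.

C = 0.172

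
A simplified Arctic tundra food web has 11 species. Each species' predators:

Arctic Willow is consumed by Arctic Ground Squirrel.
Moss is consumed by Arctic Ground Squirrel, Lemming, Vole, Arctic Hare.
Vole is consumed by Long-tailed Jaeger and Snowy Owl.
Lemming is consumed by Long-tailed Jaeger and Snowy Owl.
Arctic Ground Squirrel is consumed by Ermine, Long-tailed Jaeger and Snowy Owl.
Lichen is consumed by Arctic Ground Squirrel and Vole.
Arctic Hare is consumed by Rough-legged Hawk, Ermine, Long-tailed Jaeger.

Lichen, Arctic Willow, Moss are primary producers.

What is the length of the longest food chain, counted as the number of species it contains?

One longest chain: Lichen → Vole → Snowy Owl.
It has 3 species and 2 links.

3 species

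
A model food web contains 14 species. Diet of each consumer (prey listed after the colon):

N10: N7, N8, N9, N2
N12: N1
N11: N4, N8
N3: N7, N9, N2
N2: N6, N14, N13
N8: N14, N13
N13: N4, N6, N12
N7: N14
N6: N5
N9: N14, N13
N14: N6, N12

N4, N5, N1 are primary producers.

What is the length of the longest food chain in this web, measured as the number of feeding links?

One longest chain: N5 → N6 → N14 → N8 → N11.
It has 5 species and 4 links.

4 links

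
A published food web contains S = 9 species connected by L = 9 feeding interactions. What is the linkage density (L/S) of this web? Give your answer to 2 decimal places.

There are L = 9 links among S = 9 species.
L/S = 9/9 = 1.0000 ≈ 1.00.

L/S = 1.00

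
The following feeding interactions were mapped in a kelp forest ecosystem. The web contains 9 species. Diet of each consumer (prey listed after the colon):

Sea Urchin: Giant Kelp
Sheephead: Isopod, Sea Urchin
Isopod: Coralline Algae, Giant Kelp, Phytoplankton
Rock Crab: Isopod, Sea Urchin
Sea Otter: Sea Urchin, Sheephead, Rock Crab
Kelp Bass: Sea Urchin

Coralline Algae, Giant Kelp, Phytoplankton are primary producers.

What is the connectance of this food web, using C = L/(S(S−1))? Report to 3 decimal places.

C = 0.167

The web has S = 9 species and L = 12 feeding links.
C = L / (S(S−1)) = 12 / 72 = 0.1667 ≈ 0.167.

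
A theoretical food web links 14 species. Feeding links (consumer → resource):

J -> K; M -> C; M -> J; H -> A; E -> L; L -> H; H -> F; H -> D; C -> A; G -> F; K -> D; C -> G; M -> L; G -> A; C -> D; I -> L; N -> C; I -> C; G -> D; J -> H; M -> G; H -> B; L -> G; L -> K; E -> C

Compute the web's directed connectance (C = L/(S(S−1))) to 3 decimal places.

C = 0.137

The web has S = 14 species and L = 25 feeding links.
C = L / (S(S−1)) = 25 / 182 = 0.1374 ≈ 0.137.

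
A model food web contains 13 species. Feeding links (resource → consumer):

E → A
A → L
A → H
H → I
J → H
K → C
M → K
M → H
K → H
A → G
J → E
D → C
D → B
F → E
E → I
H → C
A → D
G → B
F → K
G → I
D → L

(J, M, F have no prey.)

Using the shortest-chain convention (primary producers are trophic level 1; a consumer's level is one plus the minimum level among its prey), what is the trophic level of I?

Trophic level 3

J is a producer → level 1.
H eats J → level 2.
I eats H → level 3.
No prey of I is below level 2, so 3 is the minimum.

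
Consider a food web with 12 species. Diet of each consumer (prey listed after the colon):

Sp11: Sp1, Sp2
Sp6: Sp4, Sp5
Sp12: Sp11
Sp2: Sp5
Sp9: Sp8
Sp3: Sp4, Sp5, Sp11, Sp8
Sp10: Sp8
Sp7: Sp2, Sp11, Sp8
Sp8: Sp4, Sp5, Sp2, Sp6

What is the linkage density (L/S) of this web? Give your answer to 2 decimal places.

L/S = 1.58

There are L = 19 links among S = 12 species.
L/S = 19/12 = 1.5833 ≈ 1.58.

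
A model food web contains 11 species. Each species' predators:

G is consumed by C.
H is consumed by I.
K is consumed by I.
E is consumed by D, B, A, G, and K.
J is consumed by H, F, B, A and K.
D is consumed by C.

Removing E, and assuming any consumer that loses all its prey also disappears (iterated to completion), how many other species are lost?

3

Remove E.
Round 1: G (all prey gone), D (all prey gone) → extinct.
Round 2: C (all prey gone) → extinct.
No further losses. Total secondary extinctions: 3.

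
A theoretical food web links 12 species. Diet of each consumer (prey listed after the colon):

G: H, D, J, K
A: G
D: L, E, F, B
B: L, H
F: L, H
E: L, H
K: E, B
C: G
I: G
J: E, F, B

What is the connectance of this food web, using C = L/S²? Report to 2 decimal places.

C = 0.15

The web has S = 12 species and L = 22 feeding links.
C = L / S² = 22 / 144 = 0.1528 ≈ 0.15.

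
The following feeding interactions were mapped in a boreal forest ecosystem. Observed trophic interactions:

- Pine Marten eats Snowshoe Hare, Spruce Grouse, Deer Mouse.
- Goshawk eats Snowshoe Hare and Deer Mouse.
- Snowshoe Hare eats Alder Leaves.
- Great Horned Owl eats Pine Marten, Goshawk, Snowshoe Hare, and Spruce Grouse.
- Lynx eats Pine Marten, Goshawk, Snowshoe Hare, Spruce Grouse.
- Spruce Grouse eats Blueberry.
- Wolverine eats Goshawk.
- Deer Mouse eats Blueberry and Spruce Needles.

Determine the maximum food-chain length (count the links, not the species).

One longest chain: Blueberry → Deer Mouse → Goshawk → Great Horned Owl.
It has 4 species and 3 links.

3 links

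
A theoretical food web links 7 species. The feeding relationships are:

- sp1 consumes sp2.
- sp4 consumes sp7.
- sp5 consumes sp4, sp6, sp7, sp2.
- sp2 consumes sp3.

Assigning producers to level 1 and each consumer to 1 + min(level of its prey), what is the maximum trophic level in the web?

3

Producers (level 1): sp3, sp7, sp6.
Following each consumer down to its lowest-level prey: sp3 → sp2 → sp1 (levels 1 through 3).
All prey of sp1 (sp2 2) are at level 2 or above, so sp1 is at level 1 + 2 = 3.
Every consumer has at least one prey at level 2 or below, so none exceeds level 3.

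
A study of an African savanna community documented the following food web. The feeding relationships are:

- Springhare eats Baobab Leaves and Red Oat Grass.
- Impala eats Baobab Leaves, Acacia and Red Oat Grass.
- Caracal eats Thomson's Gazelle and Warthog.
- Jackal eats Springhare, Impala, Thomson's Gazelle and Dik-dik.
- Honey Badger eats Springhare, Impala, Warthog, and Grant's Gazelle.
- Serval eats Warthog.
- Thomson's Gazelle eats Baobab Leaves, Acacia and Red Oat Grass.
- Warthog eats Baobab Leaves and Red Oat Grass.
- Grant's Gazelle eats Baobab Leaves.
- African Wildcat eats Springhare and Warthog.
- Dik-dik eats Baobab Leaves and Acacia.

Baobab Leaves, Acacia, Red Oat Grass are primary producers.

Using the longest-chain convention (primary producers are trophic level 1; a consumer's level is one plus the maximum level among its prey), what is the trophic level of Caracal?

Trophic level 3

Baobab Leaves is a producer → level 1.
Thomson's Gazelle eats Baobab Leaves (level 1); other prey at levels: Acacia 1, Red Oat Grass 1 → level 2.
Caracal eats Thomson's Gazelle (level 2); other prey at levels: Warthog 2 → level 3.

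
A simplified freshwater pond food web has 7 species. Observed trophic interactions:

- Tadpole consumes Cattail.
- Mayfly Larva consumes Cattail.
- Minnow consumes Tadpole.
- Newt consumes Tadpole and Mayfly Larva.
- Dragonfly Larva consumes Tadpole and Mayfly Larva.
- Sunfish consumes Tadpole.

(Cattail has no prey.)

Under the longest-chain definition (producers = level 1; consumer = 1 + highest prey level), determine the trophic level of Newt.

Trophic level 3

Cattail is a producer → level 1.
Tadpole eats Cattail → level 2.
Newt eats Tadpole (level 2); other prey at levels: Mayfly Larva 2 → level 3.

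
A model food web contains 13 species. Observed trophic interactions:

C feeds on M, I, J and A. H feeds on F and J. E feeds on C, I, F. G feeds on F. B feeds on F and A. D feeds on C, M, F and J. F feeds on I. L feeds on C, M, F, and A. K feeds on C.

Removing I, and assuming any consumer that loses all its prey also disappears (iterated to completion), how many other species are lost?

Remove I.
Round 1: F (all prey gone) → extinct.
Round 2: G (all prey gone) → extinct.
No further losses. Total secondary extinctions: 2.

2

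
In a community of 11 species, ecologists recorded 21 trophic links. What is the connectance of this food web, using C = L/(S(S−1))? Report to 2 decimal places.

C = 0.19

The web has S = 11 species and L = 21 feeding links.
C = L / (S(S−1)) = 21 / 110 = 0.1909 ≈ 0.19.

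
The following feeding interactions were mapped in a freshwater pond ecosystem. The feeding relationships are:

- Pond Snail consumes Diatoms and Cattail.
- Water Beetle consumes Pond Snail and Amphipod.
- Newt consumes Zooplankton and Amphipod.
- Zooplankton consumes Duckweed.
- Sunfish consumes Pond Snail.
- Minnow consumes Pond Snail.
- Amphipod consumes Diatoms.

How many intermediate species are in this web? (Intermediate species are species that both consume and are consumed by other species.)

3

Intermediate species (has both prey and predators): Pond Snail, Zooplankton, Amphipod.
Count: 3.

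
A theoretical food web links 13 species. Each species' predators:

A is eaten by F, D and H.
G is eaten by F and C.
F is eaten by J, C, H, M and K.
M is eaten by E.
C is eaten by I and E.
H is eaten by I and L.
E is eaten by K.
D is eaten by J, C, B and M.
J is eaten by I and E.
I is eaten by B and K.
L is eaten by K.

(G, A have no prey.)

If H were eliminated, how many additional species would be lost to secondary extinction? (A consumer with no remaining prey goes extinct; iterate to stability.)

Remove H.
Round 1: L (all prey gone) → extinct.
No further losses. Total secondary extinctions: 1.

1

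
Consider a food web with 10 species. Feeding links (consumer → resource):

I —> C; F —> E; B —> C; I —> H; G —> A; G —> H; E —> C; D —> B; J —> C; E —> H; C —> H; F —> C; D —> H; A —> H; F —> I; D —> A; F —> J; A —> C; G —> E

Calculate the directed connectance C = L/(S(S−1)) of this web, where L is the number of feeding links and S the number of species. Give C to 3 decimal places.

C = 0.211

The web has S = 10 species and L = 19 feeding links.
C = L / (S(S−1)) = 19 / 90 = 0.2111 ≈ 0.211.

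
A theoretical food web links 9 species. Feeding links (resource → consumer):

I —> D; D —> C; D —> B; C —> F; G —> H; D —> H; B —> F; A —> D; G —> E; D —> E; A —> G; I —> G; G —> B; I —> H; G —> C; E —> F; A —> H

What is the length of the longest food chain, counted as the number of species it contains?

One longest chain: A → G → C → F.
It has 4 species and 3 links.

4 species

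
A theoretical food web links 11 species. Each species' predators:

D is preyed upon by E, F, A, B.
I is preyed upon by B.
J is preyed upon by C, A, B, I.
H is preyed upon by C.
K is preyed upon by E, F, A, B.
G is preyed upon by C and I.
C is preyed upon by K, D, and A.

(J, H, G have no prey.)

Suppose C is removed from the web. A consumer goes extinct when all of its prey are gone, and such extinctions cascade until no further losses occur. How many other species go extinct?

4

Remove C.
Round 1: D (all prey gone), K (all prey gone) → extinct.
Round 2: E (all prey gone), F (all prey gone) → extinct.
No further losses. Total secondary extinctions: 4.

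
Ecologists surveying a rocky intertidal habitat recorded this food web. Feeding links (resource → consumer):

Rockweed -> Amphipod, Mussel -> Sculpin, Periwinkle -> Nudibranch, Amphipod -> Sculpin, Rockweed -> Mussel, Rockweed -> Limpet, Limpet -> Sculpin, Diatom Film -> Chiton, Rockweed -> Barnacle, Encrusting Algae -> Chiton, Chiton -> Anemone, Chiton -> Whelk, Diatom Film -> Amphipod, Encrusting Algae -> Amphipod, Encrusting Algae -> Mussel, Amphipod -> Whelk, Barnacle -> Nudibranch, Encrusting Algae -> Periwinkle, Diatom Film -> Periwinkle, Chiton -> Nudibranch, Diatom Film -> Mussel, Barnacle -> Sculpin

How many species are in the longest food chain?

One longest chain: Diatom Film → Mussel → Sculpin.
It has 3 species and 2 links.

3 species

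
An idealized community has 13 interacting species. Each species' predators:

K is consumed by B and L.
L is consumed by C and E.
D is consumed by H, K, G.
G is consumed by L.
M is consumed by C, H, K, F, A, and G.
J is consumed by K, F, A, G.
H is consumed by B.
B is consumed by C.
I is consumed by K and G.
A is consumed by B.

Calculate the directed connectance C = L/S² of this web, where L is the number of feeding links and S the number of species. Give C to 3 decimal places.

C = 0.136

The web has S = 13 species and L = 23 feeding links.
C = L / S² = 23 / 169 = 0.1361 ≈ 0.136.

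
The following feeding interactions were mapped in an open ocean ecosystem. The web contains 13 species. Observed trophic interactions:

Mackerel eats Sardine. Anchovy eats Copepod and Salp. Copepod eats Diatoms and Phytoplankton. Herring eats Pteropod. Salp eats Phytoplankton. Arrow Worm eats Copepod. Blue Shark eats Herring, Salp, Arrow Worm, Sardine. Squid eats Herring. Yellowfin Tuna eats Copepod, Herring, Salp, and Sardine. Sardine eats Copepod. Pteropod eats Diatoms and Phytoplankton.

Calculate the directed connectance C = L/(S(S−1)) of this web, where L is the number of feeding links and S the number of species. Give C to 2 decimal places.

C = 0.13

The web has S = 13 species and L = 20 feeding links.
C = L / (S(S−1)) = 20 / 156 = 0.1282 ≈ 0.13.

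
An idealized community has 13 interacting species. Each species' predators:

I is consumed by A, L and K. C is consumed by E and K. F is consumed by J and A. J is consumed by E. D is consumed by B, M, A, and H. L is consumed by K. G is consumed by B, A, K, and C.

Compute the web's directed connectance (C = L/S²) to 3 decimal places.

The web has S = 13 species and L = 17 feeding links.
C = L / S² = 17 / 169 = 0.1006 ≈ 0.101.

C = 0.101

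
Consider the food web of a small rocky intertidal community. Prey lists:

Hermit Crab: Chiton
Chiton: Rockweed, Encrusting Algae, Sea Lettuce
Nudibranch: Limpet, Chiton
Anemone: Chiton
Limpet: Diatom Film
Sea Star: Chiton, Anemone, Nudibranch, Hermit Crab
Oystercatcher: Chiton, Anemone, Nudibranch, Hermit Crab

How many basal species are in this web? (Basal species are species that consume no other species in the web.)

Basal species (no prey listed): Rockweed, Encrusting Algae, Sea Lettuce, Diatom Film.
Count: 4.

4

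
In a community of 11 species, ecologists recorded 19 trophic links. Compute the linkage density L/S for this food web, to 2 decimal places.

L/S = 1.73

There are L = 19 links among S = 11 species.
L/S = 19/11 = 1.7273 ≈ 1.73.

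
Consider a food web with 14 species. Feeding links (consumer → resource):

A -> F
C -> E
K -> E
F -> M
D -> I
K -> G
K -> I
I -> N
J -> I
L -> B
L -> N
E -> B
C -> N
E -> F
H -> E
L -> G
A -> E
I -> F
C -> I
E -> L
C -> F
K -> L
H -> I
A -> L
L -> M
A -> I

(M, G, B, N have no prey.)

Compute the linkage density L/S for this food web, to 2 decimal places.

There are L = 26 links among S = 14 species.
L/S = 26/14 = 1.8571 ≈ 1.86.

L/S = 1.86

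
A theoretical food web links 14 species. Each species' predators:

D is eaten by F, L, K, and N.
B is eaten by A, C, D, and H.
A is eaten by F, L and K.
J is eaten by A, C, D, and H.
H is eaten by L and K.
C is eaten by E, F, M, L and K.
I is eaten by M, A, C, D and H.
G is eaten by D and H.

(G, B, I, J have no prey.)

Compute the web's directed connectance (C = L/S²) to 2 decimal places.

C = 0.15

The web has S = 14 species and L = 29 feeding links.
C = L / S² = 29 / 196 = 0.1480 ≈ 0.15.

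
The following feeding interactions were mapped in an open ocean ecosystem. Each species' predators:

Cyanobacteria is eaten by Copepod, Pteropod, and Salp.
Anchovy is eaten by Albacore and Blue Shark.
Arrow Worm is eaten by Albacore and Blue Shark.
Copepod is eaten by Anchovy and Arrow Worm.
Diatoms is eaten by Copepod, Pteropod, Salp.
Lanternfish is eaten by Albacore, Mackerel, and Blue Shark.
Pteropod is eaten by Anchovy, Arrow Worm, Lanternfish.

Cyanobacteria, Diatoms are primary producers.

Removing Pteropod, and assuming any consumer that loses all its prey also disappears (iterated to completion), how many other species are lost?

Remove Pteropod.
Round 1: Lanternfish (all prey gone) → extinct.
Round 2: Mackerel (all prey gone) → extinct.
No further losses. Total secondary extinctions: 2.

2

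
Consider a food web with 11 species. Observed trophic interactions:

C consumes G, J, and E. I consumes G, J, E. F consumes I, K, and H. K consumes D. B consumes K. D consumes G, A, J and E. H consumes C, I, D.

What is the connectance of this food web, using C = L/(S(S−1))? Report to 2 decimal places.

C = 0.16

The web has S = 11 species and L = 18 feeding links.
C = L / (S(S−1)) = 18 / 110 = 0.1636 ≈ 0.16.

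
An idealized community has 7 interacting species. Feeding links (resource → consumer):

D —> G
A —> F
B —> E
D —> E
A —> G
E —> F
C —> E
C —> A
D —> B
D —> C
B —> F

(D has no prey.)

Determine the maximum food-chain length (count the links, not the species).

3 links

One longest chain: D → C → A → G.
It has 4 species and 3 links.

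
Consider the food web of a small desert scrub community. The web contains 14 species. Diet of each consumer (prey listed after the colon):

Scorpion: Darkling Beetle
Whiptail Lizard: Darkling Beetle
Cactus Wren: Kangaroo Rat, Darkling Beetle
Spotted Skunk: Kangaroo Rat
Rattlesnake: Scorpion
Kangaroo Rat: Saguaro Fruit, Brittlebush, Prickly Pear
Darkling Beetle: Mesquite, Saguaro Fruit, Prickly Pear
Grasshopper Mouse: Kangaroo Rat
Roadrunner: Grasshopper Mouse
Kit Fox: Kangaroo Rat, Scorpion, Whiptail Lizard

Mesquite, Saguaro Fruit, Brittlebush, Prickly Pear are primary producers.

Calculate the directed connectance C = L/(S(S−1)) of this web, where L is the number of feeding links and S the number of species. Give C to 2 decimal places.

The web has S = 14 species and L = 17 feeding links.
C = L / (S(S−1)) = 17 / 182 = 0.0934 ≈ 0.09.

C = 0.09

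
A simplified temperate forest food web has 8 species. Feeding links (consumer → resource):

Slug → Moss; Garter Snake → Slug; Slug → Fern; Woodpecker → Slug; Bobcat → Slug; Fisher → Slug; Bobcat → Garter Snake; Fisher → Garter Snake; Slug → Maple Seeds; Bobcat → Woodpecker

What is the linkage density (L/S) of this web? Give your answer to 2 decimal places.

L/S = 1.25

There are L = 10 links among S = 8 species.
L/S = 10/8 = 1.2500 ≈ 1.25.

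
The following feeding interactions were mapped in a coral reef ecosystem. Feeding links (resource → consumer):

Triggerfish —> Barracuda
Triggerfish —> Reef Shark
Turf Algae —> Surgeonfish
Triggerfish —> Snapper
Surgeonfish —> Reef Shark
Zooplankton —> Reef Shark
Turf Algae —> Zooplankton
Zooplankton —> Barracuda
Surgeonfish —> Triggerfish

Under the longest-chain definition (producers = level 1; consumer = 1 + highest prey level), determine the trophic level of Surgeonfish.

Trophic level 2

Turf Algae is a producer → level 1.
Surgeonfish eats Turf Algae → level 2.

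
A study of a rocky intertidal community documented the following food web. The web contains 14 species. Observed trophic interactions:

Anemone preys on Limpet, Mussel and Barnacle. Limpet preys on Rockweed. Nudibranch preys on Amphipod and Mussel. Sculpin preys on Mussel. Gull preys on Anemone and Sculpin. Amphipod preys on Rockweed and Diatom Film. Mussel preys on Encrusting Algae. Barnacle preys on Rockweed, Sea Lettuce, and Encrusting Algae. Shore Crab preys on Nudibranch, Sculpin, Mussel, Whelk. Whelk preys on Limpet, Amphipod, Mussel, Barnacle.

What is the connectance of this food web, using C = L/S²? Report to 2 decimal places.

The web has S = 14 species and L = 23 feeding links.
C = L / S² = 23 / 196 = 0.1173 ≈ 0.12.

C = 0.12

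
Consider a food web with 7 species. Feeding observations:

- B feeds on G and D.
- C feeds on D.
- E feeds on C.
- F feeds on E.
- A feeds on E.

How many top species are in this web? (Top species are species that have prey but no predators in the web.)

Top species (has prey, but nothing eats it): B, A, F.
Count: 3.

3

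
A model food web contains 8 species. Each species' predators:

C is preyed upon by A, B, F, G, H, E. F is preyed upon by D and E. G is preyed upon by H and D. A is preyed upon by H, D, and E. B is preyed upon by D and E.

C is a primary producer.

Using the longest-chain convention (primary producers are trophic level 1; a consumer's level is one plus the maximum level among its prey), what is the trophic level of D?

C is a producer → level 1.
G eats C → level 2.
D eats G (level 2); other prey at levels: B 2, A 2, F 2 → level 3.

Trophic level 3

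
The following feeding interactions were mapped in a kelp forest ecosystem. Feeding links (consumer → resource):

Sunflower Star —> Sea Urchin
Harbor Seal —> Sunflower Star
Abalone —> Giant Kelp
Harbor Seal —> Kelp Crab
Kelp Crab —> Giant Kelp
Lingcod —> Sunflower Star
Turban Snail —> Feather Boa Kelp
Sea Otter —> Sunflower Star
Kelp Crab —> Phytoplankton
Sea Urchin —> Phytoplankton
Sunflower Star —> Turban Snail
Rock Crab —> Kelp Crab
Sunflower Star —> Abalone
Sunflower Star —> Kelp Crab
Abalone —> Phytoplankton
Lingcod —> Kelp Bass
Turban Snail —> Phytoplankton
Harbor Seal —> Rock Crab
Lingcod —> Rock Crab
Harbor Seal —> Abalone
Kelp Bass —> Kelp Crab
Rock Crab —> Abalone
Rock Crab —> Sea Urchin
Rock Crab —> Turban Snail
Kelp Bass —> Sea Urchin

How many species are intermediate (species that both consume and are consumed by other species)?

Intermediate species (has both prey and predators): Abalone, Turban Snail, Sea Urchin, Kelp Crab, Kelp Bass, Sunflower Star, Rock Crab.
Count: 7.

7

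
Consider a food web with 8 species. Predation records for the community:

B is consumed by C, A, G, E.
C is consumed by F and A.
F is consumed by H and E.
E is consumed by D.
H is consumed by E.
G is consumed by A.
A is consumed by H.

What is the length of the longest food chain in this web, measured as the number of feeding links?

5 links

One longest chain: B → C → A → H → E → D.
It has 6 species and 5 links.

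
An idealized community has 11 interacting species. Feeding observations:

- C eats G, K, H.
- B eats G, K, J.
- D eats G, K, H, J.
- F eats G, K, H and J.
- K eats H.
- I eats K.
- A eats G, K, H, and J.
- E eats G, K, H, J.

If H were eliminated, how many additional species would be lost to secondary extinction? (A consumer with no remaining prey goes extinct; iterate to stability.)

2

Remove H.
Round 1: K (all prey gone) → extinct.
Round 2: I (all prey gone) → extinct.
No further losses. Total secondary extinctions: 2.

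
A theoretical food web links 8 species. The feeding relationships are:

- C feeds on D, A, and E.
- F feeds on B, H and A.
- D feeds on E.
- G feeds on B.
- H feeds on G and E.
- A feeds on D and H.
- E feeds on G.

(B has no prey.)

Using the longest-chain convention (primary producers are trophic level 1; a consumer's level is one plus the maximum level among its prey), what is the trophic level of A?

Trophic level 5

B is a producer → level 1.
G eats B → level 2.
E eats G → level 3.
D eats E → level 4.
A eats D (level 4); other prey at levels: H 4 → level 5.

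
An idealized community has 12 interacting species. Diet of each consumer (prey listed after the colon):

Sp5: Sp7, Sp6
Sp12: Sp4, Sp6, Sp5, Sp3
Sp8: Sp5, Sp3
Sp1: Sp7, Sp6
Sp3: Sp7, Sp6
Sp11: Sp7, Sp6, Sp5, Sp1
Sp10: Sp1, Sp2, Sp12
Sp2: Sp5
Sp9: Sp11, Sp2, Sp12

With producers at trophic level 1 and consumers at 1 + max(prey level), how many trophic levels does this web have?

4

Producers (level 1): Sp7, Sp4, Sp6.
Sp7 → Sp5 → Sp12 → Sp9 gives Sp9 level 4.
No species has a prey at level 4, so no species reaches level 5.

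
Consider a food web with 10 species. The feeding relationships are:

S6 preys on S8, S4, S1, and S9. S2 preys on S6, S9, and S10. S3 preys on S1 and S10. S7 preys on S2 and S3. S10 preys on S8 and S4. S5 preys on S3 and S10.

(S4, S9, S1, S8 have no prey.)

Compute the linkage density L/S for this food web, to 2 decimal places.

L/S = 1.50

There are L = 15 links among S = 10 species.
L/S = 15/10 = 1.5000 ≈ 1.50.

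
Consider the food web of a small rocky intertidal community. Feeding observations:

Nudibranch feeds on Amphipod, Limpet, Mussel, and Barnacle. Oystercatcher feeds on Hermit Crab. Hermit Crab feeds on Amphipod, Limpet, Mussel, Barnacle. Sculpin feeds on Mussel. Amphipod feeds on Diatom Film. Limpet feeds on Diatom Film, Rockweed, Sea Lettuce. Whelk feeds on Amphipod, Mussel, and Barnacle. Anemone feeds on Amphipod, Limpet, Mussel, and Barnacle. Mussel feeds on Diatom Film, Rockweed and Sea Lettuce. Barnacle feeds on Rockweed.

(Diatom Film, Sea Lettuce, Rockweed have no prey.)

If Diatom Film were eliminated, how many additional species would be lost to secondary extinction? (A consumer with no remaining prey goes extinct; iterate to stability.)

1

Remove Diatom Film.
Round 1: Amphipod (all prey gone) → extinct.
No further losses. Total secondary extinctions: 1.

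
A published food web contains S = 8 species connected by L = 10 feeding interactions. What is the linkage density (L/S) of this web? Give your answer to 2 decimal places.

L/S = 1.25

There are L = 10 links among S = 8 species.
L/S = 10/8 = 1.2500 ≈ 1.25.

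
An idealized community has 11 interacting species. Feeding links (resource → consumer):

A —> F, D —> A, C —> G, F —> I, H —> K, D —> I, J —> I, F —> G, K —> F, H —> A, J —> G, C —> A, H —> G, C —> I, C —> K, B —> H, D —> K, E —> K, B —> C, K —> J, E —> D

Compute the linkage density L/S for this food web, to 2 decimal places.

There are L = 21 links among S = 11 species.
L/S = 21/11 = 1.9091 ≈ 1.91.

L/S = 1.91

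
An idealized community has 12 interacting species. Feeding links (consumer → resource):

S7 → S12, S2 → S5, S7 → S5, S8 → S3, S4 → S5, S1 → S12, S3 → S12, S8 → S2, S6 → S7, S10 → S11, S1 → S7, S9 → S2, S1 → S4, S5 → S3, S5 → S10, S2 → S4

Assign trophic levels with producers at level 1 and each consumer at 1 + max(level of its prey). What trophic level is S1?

Trophic level 5

S12 is a producer → level 1.
S3 eats S12 → level 2.
S5 eats S3 (level 2); other prey at levels: S10 2 → level 3.
S7 eats S5 (level 3); other prey at levels: S12 1 → level 4.
S1 eats S7 (level 4); other prey at levels: S12 1, S4 4 → level 5.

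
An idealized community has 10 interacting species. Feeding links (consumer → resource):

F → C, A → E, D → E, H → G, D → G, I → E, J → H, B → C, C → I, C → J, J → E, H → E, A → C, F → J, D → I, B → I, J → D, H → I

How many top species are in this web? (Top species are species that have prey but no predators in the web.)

3

Top species (has prey, but nothing eats it): A, B, F.
Count: 3.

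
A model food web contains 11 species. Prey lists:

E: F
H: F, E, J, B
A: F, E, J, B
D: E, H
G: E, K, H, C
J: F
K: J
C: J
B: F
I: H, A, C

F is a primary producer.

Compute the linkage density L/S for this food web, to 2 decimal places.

L/S = 2.00

There are L = 22 links among S = 11 species.
L/S = 22/11 = 2.0000 ≈ 2.00.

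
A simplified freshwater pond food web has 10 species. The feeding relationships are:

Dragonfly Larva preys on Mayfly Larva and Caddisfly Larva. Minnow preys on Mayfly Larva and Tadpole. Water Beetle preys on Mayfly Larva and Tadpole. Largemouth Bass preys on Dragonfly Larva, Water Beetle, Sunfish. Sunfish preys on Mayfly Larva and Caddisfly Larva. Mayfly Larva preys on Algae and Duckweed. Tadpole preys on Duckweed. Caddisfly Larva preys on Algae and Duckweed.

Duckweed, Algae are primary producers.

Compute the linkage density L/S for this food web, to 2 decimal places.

L/S = 1.60

There are L = 16 links among S = 10 species.
L/S = 16/10 = 1.6000 ≈ 1.60.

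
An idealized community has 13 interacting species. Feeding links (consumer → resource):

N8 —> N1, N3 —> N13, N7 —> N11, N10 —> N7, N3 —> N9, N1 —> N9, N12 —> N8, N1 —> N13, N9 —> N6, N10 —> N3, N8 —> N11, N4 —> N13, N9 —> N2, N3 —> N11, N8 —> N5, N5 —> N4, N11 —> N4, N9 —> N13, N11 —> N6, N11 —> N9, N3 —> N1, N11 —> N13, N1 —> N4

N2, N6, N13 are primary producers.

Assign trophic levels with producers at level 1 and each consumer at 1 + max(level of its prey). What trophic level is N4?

N13 is a producer → level 1.
N4 eats N13 → level 2.

Trophic level 2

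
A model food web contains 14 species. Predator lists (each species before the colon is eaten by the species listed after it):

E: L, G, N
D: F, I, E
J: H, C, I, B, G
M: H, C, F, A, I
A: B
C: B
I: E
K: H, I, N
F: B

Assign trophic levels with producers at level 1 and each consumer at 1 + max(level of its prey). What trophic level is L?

Trophic level 4

M is a producer → level 1.
I eats M (level 1); other prey at levels: D 1, J 1, K 1 → level 2.
E eats I (level 2); other prey at levels: D 1 → level 3.
L eats E → level 4.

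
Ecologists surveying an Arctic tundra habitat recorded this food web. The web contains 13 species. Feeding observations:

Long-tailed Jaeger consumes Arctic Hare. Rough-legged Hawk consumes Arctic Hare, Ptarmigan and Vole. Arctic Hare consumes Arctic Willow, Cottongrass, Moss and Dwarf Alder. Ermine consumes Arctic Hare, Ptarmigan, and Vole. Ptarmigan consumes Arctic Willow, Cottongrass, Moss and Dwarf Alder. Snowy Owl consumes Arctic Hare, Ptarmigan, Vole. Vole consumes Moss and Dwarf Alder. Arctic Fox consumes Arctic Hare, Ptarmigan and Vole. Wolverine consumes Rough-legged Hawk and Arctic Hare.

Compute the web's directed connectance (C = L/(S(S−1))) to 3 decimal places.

C = 0.160

The web has S = 13 species and L = 25 feeding links.
C = L / (S(S−1)) = 25 / 156 = 0.1603 ≈ 0.160.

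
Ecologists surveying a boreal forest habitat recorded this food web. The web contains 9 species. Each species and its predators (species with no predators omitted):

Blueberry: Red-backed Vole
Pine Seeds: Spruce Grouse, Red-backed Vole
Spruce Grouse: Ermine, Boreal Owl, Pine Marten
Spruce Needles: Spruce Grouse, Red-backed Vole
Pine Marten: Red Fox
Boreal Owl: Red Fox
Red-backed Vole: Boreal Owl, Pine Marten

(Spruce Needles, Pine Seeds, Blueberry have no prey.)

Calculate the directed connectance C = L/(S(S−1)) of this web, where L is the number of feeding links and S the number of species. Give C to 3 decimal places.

C = 0.167

The web has S = 9 species and L = 12 feeding links.
C = L / (S(S−1)) = 12 / 72 = 0.1667 ≈ 0.167.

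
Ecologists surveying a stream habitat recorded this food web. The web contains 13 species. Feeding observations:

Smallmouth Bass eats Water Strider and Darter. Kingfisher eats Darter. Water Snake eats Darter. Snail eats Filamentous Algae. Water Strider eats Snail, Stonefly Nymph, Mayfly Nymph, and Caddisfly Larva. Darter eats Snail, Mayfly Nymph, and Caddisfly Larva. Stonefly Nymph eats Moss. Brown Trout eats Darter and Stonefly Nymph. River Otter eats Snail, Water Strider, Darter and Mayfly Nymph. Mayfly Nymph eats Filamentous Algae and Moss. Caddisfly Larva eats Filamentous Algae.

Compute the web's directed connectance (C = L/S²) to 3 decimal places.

C = 0.130

The web has S = 13 species and L = 22 feeding links.
C = L / S² = 22 / 169 = 0.1302 ≈ 0.130.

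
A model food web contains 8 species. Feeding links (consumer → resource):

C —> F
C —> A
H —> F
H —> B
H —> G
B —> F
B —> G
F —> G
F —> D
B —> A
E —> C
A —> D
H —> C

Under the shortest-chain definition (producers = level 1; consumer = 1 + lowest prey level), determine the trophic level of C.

Trophic level 3

D is a producer → level 1.
A eats D → level 2.
C eats A → level 3.
No prey of C is below level 2, so 3 is the minimum.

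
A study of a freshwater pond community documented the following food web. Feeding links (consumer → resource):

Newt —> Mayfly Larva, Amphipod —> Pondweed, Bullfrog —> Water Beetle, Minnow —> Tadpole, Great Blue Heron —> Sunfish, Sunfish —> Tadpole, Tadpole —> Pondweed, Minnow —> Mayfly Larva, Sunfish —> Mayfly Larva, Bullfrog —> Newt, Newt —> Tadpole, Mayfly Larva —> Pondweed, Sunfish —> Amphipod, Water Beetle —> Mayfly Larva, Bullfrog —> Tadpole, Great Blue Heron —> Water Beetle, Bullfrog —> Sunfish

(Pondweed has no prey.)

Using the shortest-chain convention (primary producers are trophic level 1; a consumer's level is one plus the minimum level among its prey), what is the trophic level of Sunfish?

Trophic level 3

Pondweed is a producer → level 1.
Tadpole eats Pondweed → level 2.
Sunfish eats Tadpole → level 3.
No prey of Sunfish is below level 2, so 3 is the minimum.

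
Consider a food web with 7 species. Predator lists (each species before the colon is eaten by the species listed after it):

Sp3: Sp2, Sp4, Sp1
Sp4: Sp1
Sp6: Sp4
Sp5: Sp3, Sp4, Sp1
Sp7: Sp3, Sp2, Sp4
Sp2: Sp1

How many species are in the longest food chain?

One longest chain: Sp5 → Sp3 → Sp2 → Sp1.
It has 4 species and 3 links.

4 species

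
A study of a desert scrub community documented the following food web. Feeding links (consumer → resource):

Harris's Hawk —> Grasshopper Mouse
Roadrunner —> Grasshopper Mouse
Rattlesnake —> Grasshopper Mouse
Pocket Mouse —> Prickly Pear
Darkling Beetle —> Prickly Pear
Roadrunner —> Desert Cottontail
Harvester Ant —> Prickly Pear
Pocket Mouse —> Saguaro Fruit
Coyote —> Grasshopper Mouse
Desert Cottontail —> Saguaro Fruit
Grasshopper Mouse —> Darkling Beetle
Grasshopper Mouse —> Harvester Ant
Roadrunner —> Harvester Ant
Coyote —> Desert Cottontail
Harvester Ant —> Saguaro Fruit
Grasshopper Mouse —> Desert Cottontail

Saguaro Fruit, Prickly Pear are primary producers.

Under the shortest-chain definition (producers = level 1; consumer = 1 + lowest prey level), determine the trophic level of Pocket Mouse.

Trophic level 2

Saguaro Fruit is a producer → level 1.
Pocket Mouse eats Saguaro Fruit → level 2.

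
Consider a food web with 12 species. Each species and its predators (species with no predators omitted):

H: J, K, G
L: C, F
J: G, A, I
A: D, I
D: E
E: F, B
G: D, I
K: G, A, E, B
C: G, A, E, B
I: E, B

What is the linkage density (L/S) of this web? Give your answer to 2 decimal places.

There are L = 25 links among S = 12 species.
L/S = 25/12 = 2.0833 ≈ 2.08.

L/S = 2.08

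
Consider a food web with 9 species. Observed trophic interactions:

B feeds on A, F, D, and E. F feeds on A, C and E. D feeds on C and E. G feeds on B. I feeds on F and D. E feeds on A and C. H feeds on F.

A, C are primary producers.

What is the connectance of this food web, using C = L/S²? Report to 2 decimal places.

C = 0.19

The web has S = 9 species and L = 15 feeding links.
C = L / S² = 15 / 81 = 0.1852 ≈ 0.19.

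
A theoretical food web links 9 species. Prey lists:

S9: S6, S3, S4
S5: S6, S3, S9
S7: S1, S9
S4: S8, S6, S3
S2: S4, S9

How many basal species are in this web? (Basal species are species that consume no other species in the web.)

4

Basal species (no prey listed): S8, S1, S6, S3.
Count: 4.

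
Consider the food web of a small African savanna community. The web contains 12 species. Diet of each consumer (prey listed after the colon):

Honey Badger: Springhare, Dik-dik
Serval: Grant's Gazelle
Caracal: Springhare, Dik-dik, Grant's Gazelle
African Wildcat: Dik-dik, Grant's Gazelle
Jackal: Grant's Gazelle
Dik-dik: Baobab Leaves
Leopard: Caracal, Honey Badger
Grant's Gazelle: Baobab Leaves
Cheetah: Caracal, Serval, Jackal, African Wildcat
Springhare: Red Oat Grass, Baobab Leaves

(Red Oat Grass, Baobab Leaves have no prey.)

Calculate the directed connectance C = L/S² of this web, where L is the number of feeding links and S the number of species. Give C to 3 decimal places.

The web has S = 12 species and L = 19 feeding links.
C = L / S² = 19 / 144 = 0.1319 ≈ 0.132.

C = 0.132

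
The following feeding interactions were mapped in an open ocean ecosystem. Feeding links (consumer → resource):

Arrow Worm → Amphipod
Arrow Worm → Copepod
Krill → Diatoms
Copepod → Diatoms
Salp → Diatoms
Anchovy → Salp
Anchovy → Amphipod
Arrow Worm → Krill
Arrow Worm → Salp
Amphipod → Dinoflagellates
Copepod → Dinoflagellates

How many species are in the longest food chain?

One longest chain: Dinoflagellates → Amphipod → Arrow Worm.
It has 3 species and 2 links.

3 species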